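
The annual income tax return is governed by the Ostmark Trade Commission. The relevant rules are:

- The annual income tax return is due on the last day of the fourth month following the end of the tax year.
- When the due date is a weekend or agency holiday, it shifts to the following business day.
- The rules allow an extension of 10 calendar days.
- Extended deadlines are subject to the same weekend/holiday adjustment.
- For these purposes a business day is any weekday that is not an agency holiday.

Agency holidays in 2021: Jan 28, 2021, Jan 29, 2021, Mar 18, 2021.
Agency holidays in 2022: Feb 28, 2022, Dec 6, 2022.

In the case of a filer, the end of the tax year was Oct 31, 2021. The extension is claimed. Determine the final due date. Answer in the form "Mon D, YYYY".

4 months after Oct 31, 2021 falls in February 2022; the last day of that month is Feb 28, 2022.
Feb 28, 2022 falls on a listed holiday. Rolling to the next business day gives Mar 1, 2022, a Tuesday.
The 10-calendar-day extension moves the deadline from Mar 1, 2022 to Mar 11, 2022.
Mar 11, 2022 is a Friday and not a listed holiday, so it stands.
The final due date is Mar 11, 2022.

Mar 11, 2022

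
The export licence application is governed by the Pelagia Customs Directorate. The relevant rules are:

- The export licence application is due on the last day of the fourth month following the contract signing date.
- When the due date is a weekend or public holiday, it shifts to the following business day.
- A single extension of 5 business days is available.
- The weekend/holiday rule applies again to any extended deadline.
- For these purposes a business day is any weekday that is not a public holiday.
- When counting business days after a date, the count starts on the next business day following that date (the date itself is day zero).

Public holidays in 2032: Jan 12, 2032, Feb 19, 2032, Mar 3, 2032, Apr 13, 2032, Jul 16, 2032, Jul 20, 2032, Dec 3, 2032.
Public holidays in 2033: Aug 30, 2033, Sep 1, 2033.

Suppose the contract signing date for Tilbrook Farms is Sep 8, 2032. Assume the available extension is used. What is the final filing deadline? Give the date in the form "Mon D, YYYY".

Feb 7, 2033

4 months after Sep 8, 2032 falls in January 2033; the last day of that month is Jan 31, 2033.
Since Jan 31, 2033 is a Monday and not a holiday, the date is unchanged.
The 5-business-day extension runs from Jan 31, 2033 to Feb 7, 2033.
Since Feb 7, 2033 is a Monday and not a holiday, the date is unchanged.
Deadline: Feb 7, 2033.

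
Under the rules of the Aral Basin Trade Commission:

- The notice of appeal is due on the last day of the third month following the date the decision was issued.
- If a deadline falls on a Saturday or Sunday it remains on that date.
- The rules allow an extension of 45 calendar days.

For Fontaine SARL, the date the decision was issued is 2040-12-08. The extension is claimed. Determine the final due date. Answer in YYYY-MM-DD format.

2041-05-15

The third month after 2040-12-08 is March 2041, whose last day is 2041-03-31.
No adjustment is made for weekends or holidays, so 2041-03-31 stands.
The 45-calendar-day extension moves the deadline from 2041-03-31 to 2041-05-15.
2041-05-15 is a Wednesday; no weekend or holiday adjustment applies.
Final deadline: 2041-05-15.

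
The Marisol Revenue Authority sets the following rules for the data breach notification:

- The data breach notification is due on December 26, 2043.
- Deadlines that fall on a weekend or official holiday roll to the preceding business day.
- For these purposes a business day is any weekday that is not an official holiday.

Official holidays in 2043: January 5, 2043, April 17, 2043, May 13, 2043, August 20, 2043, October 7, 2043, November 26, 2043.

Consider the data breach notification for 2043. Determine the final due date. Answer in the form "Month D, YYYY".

December 25, 2043

Start from the fixed due date, December 26, 2043.
Because December 26, 2043 is a Saturday, the deadline becomes December 25, 2043 (Friday).
The final due date is December 25, 2043.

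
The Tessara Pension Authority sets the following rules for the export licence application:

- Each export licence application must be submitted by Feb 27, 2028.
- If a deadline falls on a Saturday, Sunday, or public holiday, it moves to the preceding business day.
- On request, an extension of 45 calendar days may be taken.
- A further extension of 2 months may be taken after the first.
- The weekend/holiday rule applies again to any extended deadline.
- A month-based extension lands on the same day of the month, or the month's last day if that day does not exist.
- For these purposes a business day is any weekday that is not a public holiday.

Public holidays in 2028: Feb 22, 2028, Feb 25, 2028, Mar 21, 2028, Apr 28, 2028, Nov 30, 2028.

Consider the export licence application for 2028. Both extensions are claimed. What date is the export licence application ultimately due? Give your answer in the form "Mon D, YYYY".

The statutory due date is Feb 27, 2028.
Because Feb 27, 2028 is a Sunday, the deadline becomes Feb 24, 2028 (Thursday).
With the 45-day extension, Feb 24, 2028 becomes Apr 9, 2028.
Apr 9, 2028 falls on a Sunday. Rolling to the preceding business day gives Apr 7, 2028, a Friday.
The 2 months extension carries Apr 7, 2028 to Jun 7, 2028.
Since Jun 7, 2028 is a Wednesday and not a holiday, the date is unchanged.
Deadline: Jun 7, 2028.

Jun 7, 2028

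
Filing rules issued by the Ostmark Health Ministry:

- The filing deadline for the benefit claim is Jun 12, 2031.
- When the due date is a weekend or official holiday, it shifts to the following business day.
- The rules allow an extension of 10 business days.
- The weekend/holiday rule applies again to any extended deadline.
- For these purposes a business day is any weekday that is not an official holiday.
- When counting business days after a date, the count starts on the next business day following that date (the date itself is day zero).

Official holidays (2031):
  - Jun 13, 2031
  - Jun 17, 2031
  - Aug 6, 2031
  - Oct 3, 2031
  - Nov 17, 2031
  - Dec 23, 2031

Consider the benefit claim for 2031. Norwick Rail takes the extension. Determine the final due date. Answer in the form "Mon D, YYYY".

Jun 30, 2031

The stated deadline is Jun 12, 2031.
Jun 12, 2031 (Thursday) is already a business day.
The 10-business-day extension runs from Jun 12, 2031 to Jun 30, 2031.
Jun 30, 2031 (Monday) is already a business day.
Deadline: Jun 30, 2031.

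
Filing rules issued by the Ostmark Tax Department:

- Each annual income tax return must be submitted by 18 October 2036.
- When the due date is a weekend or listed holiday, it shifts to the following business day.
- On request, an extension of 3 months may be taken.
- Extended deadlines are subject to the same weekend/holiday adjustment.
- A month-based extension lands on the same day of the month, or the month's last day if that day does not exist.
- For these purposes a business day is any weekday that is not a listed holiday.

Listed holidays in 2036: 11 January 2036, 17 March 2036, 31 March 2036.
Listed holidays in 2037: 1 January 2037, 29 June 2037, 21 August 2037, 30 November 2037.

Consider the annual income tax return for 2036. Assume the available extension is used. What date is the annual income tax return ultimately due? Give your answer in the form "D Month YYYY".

20 January 2037

The statutory due date is 18 October 2036.
18 October 2036 is a Saturday; the next business day is 20 October 2036 (Monday).
Applying the 3 months extension: 3 months after 20 October 2036 is 20 January 2037.
20 January 2037 (Tuesday) is already a business day.
Final deadline: 20 January 2037.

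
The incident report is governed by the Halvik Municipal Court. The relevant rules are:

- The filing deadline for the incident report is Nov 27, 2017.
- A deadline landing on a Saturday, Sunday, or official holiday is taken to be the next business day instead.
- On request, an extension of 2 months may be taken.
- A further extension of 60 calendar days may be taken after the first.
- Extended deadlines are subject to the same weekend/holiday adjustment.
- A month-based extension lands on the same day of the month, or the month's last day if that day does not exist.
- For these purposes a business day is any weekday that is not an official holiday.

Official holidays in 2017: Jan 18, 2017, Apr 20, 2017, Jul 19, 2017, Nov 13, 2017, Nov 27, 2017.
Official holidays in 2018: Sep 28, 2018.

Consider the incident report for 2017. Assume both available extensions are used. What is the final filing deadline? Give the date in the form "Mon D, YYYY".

The statutory due date is Nov 27, 2017.
Nov 27, 2017 is a listed holiday; the next business day is Nov 28, 2017 (Tuesday).
Add 2 months to Nov 28, 2017: Jan 28, 2018.
Because Jan 28, 2018 is a Sunday, the deadline becomes Jan 29, 2018 (Monday).
Add the 60 calendar-day extension to Jan 29, 2018: Mar 30, 2018.
Mar 30, 2018 is a Friday and not a listed holiday, so it stands.
The final due date is Mar 30, 2018.

Mar 30, 2018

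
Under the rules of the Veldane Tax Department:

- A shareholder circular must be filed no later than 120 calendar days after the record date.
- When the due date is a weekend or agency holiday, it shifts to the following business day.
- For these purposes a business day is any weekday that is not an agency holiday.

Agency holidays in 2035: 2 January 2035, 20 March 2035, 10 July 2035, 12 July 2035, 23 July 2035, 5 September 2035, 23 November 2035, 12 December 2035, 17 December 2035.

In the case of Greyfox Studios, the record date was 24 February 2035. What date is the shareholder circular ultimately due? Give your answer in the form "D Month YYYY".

Adding 120 calendar days to 24 February 2035 gives 24 June 2035.
Because 24 June 2035 is a Sunday, the deadline becomes 25 June 2035 (Monday).
Deadline: 25 June 2035.

25 June 2035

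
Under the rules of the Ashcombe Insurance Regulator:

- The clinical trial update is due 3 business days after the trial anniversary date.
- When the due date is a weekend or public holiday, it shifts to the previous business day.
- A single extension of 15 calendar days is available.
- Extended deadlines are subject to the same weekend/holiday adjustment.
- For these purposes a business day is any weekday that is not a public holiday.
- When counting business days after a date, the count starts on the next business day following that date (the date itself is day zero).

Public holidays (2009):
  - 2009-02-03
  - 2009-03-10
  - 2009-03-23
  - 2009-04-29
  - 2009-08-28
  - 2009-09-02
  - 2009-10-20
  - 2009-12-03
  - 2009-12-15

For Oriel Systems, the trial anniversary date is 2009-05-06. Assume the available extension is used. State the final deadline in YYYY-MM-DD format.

2009-05-26

Counting 3 business days after 2009-05-06 (skipping weekends and listed holidays) reaches 2009-05-11.
2009-05-11 falls on a Monday, which is a business day, so no adjustment is needed.
With the 15-day extension, 2009-05-11 becomes 2009-05-26.
Since 2009-05-26 is a Tuesday and not a holiday, the date is unchanged.
Deadline: 2009-05-26.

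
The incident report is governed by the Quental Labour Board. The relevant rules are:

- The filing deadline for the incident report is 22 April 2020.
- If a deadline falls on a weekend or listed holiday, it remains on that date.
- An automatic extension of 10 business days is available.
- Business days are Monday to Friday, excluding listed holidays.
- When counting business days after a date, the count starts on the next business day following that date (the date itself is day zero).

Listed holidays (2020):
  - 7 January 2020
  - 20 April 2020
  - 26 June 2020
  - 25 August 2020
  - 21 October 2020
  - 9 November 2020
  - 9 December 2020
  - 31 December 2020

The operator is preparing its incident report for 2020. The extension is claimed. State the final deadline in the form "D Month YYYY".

6 May 2020

The statutory due date is 22 April 2020.
22 April 2020 is a Wednesday; no weekend or holiday adjustment applies.
Applying the 10-business-day extension: 10 business days after 22 April 2020 is 6 May 2020.
6 May 2020 falls on a Wednesday. The rules make no weekend/holiday allowance, so it remains 6 May 2020.
The final due date is 6 May 2020.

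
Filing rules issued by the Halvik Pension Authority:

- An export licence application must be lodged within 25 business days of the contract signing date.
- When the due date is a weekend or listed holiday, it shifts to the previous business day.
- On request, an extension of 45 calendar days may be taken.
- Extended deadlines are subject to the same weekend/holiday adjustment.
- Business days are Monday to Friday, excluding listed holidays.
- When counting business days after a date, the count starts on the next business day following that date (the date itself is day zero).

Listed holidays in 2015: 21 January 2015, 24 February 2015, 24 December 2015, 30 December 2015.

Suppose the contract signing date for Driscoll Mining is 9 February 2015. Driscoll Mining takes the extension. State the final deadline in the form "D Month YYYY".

1 May 2015

Counting 25 business days after 9 February 2015 (skipping weekends and listed holidays) reaches 17 March 2015.
17 March 2015 (Tuesday) is already a business day.
With the 45-day extension, 17 March 2015 becomes 1 May 2015.
Since 1 May 2015 is a Friday and not a holiday, the date is unchanged.
Deadline: 1 May 2015.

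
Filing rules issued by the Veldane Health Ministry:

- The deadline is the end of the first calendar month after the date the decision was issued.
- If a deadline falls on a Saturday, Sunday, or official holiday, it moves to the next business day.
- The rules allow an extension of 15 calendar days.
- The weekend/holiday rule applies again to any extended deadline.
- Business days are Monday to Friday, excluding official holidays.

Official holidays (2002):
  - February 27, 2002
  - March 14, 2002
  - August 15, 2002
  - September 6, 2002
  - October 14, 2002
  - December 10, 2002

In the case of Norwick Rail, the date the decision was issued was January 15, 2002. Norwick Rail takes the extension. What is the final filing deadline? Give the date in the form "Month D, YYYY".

1 month after January 15, 2002 falls in February 2002; the last day of that month is February 28, 2002.
Since February 28, 2002 is a Thursday and not a holiday, the date is unchanged.
Applying the 15-calendar-day extension: February 28, 2002 + 15 days = March 15, 2002.
March 15, 2002 (Friday) is already a business day.
Deadline: March 15, 2002.

March 15, 2002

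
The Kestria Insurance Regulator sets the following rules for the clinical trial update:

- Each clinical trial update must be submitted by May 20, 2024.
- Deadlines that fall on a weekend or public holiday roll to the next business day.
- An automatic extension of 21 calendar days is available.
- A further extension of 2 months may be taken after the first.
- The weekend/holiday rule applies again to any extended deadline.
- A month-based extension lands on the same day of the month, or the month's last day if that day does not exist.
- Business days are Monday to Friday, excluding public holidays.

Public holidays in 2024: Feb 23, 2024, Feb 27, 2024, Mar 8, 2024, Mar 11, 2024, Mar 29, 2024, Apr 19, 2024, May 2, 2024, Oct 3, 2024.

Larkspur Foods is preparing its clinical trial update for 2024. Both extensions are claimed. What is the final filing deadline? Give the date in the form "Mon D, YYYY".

Aug 12, 2024

The stated deadline is May 20, 2024.
Since May 20, 2024 is a Monday and not a holiday, the date is unchanged.
Applying the 21-calendar-day extension: May 20, 2024 + 21 days = Jun 10, 2024.
Jun 10, 2024 is a Monday and not a listed holiday, so it stands.
Applying the 2 months extension: 2 months after Jun 10, 2024 is Aug 10, 2024.
Aug 10, 2024 is a Saturday; the next business day is Aug 12, 2024 (Monday).
The final due date is Aug 12, 2024.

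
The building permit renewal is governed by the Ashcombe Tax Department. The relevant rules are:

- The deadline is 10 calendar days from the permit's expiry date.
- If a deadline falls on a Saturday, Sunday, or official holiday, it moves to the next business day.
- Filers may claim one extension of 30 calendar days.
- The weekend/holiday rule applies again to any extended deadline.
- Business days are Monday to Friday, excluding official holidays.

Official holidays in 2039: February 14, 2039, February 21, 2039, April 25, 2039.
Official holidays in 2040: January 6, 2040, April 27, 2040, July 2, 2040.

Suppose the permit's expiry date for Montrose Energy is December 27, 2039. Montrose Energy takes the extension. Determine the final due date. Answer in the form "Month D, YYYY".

10 calendar days after December 27, 2039 is January 6, 2040.
January 6, 2040 falls on a listed holiday. Rolling to the next business day gives January 9, 2040, a Monday.
Applying the 30-calendar-day extension: January 9, 2040 + 30 days = February 8, 2040.
February 8, 2040 is a Wednesday and not a listed holiday, so it stands.
So the filing is due February 8, 2040.

February 8, 2040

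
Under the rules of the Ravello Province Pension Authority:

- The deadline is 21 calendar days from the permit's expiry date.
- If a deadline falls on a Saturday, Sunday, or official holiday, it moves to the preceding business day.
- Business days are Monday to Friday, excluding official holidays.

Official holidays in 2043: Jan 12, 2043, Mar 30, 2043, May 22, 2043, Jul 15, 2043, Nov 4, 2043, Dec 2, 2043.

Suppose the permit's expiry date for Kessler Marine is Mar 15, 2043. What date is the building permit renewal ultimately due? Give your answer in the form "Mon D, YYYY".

Adding 21 calendar days to Mar 15, 2043 gives Apr 5, 2043.
Apr 5, 2043 is a Sunday; the preceding business day is Apr 3, 2043 (Friday).
So the filing is due Apr 3, 2043.

Apr 3, 2043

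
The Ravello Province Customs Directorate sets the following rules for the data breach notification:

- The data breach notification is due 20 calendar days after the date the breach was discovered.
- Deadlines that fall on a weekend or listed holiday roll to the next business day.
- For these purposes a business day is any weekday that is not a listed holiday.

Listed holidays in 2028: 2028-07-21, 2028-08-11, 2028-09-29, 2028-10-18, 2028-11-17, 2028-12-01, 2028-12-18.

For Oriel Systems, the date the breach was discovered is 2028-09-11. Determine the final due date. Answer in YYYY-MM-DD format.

2028-10-02

Adding 20 calendar days to 2028-09-11 gives 2028-10-01.
2028-10-01 is a Sunday; the next business day is 2028-10-02 (Monday).
Deadline: 2028-10-02.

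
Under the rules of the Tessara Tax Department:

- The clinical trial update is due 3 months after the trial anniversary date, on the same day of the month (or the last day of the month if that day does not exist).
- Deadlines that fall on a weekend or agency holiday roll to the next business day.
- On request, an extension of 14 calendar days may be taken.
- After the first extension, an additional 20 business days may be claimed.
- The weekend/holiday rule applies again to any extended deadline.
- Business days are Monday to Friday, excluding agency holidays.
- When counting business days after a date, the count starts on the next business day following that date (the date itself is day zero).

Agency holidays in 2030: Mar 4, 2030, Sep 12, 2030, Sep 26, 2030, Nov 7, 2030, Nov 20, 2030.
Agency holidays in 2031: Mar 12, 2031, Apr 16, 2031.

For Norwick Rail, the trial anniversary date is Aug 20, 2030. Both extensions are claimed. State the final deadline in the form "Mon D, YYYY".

3 months from Aug 20, 2030 is Nov 20, 2030.
Because Nov 20, 2030 is a listed holiday, the deadline becomes Nov 21, 2030 (Thursday).
Applying the 14-calendar-day extension: Nov 21, 2030 + 14 days = Dec 5, 2030.
Dec 5, 2030 falls on a Thursday, which is a business day, so no adjustment is needed.
Applying the 20-business-day extension: 20 business days after Dec 5, 2030 is Jan 2, 2031.
Since Jan 2, 2031 is a Thursday and not a holiday, the date is unchanged.
Final deadline: Jan 2, 2031.

Jan 2, 2031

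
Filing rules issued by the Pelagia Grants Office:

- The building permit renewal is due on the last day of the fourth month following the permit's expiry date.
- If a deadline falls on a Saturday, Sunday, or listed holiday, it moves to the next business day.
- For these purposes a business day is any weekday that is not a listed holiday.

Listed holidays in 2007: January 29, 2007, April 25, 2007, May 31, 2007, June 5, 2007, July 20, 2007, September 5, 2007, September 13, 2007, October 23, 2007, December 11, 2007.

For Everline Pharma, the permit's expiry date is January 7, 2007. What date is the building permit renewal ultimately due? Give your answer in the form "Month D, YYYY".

June 1, 2007

4 months after January 7, 2007 falls in May 2007; the last day of that month is May 31, 2007.
Because May 31, 2007 is a listed holiday, the deadline becomes June 1, 2007 (Friday).
Final deadline: June 1, 2007.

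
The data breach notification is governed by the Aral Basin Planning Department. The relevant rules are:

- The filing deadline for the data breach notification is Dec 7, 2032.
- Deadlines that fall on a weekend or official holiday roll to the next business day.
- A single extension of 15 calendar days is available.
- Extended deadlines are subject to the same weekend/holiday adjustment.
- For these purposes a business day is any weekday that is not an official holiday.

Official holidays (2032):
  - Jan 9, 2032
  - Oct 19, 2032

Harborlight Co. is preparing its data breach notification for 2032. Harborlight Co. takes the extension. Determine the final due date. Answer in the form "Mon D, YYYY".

Dec 22, 2032

Start from the fixed due date, Dec 7, 2032.
Dec 7, 2032 is a Tuesday and not a listed holiday, so it stands.
Applying the 15-calendar-day extension: Dec 7, 2032 + 15 days = Dec 22, 2032.
Dec 22, 2032 (Wednesday) is already a business day.
Final deadline: Dec 22, 2032.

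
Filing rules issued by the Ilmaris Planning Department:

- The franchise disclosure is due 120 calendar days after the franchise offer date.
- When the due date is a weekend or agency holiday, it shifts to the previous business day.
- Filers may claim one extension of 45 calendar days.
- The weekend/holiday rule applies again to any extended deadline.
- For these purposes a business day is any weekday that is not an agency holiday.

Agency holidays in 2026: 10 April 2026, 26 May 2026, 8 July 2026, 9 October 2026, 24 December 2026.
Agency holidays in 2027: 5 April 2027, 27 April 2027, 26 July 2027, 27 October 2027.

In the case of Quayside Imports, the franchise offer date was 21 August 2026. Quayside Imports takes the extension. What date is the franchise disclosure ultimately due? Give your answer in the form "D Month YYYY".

1 February 2027

Adding 120 calendar days to 21 August 2026 gives 19 December 2026.
Because 19 December 2026 is a Saturday, the deadline becomes 18 December 2026 (Friday).
With the 45-day extension, 18 December 2026 becomes 1 February 2027.
Since 1 February 2027 is a Monday and not a holiday, the date is unchanged.
The final due date is 1 February 2027.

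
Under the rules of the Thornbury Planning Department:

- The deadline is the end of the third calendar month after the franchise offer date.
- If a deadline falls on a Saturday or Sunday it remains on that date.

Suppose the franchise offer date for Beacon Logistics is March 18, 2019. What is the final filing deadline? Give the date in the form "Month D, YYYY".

The third month after March 18, 2019 is June 2019, whose last day is June 30, 2019.
No adjustment is made for weekends or holidays, so June 30, 2019 stands.
Final deadline: June 30, 2019.

June 30, 2019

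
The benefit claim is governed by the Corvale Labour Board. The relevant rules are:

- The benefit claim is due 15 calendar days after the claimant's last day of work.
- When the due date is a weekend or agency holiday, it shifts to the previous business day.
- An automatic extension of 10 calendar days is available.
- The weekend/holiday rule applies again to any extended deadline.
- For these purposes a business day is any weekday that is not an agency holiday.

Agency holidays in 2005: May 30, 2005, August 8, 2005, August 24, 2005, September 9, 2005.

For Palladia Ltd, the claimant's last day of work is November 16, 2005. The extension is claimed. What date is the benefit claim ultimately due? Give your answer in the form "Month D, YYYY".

Trigger date November 16, 2005 + 15 calendar days = December 1, 2005.
Since December 1, 2005 is a Thursday and not a holiday, the date is unchanged.
The 10-calendar-day extension moves the deadline from December 1, 2005 to December 11, 2005.
Because December 11, 2005 is a Sunday, the deadline becomes December 9, 2005 (Friday).
Deadline: December 9, 2005.

December 9, 2005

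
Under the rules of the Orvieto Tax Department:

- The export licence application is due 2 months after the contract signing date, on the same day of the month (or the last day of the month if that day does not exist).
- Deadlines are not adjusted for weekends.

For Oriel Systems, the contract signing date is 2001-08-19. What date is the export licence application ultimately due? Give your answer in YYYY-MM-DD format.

2001-10-19

Moving 2 months forward from 2001-08-19 on the corresponding day gives 2001-10-19.
No adjustment is made for weekends or holidays, so 2001-10-19 stands.
Deadline: 2001-10-19.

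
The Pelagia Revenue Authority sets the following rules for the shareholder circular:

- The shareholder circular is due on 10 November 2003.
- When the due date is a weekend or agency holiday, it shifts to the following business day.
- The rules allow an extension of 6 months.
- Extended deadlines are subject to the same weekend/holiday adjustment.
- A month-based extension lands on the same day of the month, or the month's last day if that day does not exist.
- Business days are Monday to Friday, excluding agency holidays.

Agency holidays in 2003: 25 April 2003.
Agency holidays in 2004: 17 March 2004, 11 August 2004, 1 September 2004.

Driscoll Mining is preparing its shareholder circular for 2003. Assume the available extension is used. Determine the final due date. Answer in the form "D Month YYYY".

The statutory due date is 10 November 2003.
10 November 2003 falls on a Monday, which is a business day, so no adjustment is needed.
Add 6 months to 10 November 2003: 10 May 2004.
10 May 2004 (Monday) is already a business day.
The final due date is 10 May 2004.

10 May 2004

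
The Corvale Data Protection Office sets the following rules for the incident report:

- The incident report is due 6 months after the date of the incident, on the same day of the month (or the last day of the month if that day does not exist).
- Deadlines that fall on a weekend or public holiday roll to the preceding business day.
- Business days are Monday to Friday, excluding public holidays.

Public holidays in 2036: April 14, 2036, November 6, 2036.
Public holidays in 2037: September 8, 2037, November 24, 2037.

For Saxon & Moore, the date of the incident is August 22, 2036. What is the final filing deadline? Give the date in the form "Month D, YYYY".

6 months after August 22, 2036, on the same day of the month, is February 22, 2037.
February 22, 2037 is a Sunday; the preceding business day is February 20, 2037 (Friday).
Final deadline: February 20, 2037.

February 20, 2037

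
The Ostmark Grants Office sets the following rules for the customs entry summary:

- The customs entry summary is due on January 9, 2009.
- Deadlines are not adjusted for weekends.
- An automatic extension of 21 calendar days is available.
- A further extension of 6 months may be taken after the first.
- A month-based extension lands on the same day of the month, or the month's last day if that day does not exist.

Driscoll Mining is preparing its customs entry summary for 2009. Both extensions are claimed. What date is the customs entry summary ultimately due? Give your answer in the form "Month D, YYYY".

July 30, 2009

The stated deadline is January 9, 2009.
January 9, 2009 is a Friday; no weekend or holiday adjustment applies.
The 21-calendar-day extension moves the deadline from January 9, 2009 to January 30, 2009.
January 30, 2009 is a Friday; no weekend or holiday adjustment applies.
The 6 months extension carries January 30, 2009 to July 30, 2009.
July 30, 2009 falls on a Thursday. The rules make no weekend/holiday allowance, so it remains July 30, 2009.
So the filing is due July 30, 2009.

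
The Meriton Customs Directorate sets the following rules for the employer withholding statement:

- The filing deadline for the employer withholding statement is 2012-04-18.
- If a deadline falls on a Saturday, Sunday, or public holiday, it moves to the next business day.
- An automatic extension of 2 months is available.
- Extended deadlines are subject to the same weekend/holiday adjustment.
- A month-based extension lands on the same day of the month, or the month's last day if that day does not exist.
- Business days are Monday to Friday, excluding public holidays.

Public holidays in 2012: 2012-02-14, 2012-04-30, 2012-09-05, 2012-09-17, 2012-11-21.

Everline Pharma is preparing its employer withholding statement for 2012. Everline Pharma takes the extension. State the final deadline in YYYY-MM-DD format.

2012-06-18

The statutory due date is 2012-04-18.
2012-04-18 (Wednesday) is already a business day.
Add 2 months to 2012-04-18: 2012-06-18.
2012-06-18 (Monday) is already a business day.
Final deadline: 2012-06-18.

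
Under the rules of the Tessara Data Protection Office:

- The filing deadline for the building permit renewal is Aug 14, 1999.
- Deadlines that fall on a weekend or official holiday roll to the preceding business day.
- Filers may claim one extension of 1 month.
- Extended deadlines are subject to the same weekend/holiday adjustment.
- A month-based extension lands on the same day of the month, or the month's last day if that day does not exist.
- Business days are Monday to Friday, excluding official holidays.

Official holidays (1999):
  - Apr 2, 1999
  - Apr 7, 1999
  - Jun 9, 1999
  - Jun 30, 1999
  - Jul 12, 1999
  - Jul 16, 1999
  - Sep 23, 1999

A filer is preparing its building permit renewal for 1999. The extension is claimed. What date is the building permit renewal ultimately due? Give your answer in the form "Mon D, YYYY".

Sep 13, 1999

Start from the fixed due date, Aug 14, 1999.
Because Aug 14, 1999 is a Saturday, the deadline becomes Aug 13, 1999 (Friday).
Add 1 month to Aug 13, 1999: Sep 13, 1999.
Since Sep 13, 1999 is a Monday and not a holiday, the date is unchanged.
Final deadline: Sep 13, 1999.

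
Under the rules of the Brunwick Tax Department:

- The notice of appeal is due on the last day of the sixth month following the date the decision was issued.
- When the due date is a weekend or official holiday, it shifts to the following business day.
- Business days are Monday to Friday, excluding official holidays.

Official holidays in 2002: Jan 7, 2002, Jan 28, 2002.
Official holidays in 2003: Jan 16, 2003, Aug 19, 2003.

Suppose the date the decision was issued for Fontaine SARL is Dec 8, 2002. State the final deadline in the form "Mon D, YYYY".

Jun 30, 2003

6 months after Dec 8, 2002 falls in June 2003; the last day of that month is Jun 30, 2003.
Jun 30, 2003 falls on a Monday, which is a business day, so no adjustment is needed.
Deadline: Jun 30, 2003.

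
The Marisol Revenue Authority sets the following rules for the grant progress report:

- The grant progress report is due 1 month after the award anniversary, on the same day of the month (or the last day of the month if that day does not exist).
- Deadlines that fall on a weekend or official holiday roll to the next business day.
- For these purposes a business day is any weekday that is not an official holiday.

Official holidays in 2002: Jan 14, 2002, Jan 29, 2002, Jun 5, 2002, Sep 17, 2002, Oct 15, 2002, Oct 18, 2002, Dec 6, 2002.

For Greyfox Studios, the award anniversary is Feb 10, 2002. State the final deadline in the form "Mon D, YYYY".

Mar 11, 2002

1 month after Feb 10, 2002, on the same day of the month, is Mar 10, 2002.
Because Mar 10, 2002 is a Sunday, the deadline becomes Mar 11, 2002 (Monday).
So the filing is due Mar 11, 2002.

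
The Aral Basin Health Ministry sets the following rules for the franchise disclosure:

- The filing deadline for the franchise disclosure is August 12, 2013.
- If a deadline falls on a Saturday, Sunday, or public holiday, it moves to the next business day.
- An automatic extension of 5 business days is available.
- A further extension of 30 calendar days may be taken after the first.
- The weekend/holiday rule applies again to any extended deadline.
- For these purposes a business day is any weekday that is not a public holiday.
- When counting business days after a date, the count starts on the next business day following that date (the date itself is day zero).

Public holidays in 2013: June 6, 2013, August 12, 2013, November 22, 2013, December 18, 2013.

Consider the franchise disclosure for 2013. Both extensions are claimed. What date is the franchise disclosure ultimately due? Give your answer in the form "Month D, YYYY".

September 19, 2013

The stated deadline is August 12, 2013.
August 12, 2013 is a listed holiday; the next business day is August 13, 2013 (Tuesday).
Applying the 5-business-day extension: 5 business days after August 13, 2013 is August 20, 2013.
August 20, 2013 falls on a Tuesday, which is a business day, so no adjustment is needed.
With the 30-day extension, August 20, 2013 becomes September 19, 2013.
September 19, 2013 (Thursday) is already a business day.
So the filing is due September 19, 2013.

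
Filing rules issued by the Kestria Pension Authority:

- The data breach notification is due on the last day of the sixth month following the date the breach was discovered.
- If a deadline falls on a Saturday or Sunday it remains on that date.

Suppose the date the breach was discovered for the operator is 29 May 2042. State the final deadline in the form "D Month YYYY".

6 months after 29 May 2042 falls in November 2042; the last day of that month is 30 November 2042.
No adjustment is made for weekends or holidays, so 30 November 2042 stands.
The final due date is 30 November 2042.

30 November 2042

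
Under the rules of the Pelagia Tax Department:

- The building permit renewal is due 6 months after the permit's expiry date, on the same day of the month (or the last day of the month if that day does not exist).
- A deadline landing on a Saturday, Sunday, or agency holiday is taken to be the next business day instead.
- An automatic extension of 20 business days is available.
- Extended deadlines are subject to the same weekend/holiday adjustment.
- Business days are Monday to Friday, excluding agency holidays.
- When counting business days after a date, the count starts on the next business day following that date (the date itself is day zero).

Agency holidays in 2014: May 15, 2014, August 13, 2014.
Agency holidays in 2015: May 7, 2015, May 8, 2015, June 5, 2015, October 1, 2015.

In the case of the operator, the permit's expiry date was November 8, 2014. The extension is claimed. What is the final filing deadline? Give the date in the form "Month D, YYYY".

June 9, 2015

Moving 6 months forward from November 8, 2014 on the corresponding day gives May 8, 2015.
Because May 8, 2015 is a listed holiday, the deadline becomes May 11, 2015 (Monday).
Counting 20 further business days from May 11, 2015 reaches June 9, 2015.
June 9, 2015 is a Tuesday and not a listed holiday, so it stands.
Deadline: June 9, 2015.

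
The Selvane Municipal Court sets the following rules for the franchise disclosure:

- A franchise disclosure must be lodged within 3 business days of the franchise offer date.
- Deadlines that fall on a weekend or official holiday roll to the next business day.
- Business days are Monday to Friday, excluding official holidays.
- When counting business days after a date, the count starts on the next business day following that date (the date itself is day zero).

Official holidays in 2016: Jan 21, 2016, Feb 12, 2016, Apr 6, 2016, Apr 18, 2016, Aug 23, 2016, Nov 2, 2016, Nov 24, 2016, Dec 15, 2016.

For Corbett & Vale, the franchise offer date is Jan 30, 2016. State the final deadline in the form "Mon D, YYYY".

Feb 3, 2016

3 business days after Jan 30, 2016, excluding weekends and holidays, is Feb 3, 2016.
Feb 3, 2016 is a Wednesday and not a listed holiday, so it stands.
The final due date is Feb 3, 2016.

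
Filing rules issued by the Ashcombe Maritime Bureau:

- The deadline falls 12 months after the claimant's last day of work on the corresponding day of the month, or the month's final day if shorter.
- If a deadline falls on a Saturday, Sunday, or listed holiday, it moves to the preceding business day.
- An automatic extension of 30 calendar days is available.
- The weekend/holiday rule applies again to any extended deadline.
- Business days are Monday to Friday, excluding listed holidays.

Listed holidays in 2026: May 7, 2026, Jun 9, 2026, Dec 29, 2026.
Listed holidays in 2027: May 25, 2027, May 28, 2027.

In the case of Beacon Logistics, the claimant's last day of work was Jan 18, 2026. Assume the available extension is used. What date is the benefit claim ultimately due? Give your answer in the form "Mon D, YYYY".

12 months after Jan 18, 2026, on the same day of the month, is Jan 18, 2027.
Jan 18, 2027 (Monday) is already a business day.
Applying the 30-calendar-day extension: Jan 18, 2027 + 30 days = Feb 17, 2027.
Feb 17, 2027 falls on a Wednesday, which is a business day, so no adjustment is needed.
So the filing is due Feb 17, 2027.

Feb 17, 2027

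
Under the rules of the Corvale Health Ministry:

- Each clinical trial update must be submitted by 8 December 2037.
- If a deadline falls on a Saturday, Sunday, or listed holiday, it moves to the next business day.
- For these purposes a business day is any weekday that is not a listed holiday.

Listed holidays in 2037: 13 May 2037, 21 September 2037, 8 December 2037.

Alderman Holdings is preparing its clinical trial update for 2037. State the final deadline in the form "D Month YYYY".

The statutory due date is 8 December 2037.
8 December 2037 is a listed holiday, so it moves to the next business day, 9 December 2037 (Wednesday).
So the filing is due 9 December 2037.

9 December 2037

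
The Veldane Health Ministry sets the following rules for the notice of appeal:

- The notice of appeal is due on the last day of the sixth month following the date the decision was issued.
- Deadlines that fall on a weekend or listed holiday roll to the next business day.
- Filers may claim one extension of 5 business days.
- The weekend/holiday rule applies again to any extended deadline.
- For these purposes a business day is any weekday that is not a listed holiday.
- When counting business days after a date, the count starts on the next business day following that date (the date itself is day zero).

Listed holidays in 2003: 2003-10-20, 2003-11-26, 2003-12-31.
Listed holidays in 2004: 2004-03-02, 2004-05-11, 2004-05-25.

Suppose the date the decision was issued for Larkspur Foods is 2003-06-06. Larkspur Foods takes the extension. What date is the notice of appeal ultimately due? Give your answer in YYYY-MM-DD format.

2004-01-08

6 months after 2003-06-06 is December 2003; that month ends on 2003-12-31.
2003-12-31 is a listed holiday, so it moves to the next business day, 2004-01-01 (Thursday).
The 5-business-day extension runs from 2004-01-01 to 2004-01-08.
Since 2004-01-08 is a Thursday and not a holiday, the date is unchanged.
The final due date is 2004-01-08.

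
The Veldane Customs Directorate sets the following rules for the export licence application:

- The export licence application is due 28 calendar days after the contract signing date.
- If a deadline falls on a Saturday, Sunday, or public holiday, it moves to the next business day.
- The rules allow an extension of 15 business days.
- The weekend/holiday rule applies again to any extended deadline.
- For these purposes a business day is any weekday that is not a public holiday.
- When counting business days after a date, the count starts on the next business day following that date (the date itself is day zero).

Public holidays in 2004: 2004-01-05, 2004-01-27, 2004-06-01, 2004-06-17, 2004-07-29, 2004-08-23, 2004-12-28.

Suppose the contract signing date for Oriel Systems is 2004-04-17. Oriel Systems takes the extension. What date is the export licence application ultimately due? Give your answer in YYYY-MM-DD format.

2004-06-08

Trigger date 2004-04-17 + 28 calendar days = 2004-05-15.
2004-05-15 is a Saturday, so it moves to the next business day, 2004-05-17 (Monday).
Counting 15 further business days from 2004-05-17 reaches 2004-06-08.
Since 2004-06-08 is a Tuesday and not a holiday, the date is unchanged.
So the filing is due 2004-06-08.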